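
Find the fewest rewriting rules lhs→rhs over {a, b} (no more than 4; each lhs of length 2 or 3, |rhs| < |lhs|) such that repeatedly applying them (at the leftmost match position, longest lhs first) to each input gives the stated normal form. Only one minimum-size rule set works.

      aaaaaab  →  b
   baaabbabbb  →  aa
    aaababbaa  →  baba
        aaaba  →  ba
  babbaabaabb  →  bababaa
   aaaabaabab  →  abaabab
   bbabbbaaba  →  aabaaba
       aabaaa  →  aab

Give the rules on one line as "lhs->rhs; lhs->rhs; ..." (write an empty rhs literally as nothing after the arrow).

  | aaaaaab => aaab => b
  | baaabbabbb => bbbabbb => aaabbb => bbb => aa
  | aaababbaa => babbaa => baba
  | aaaba => ba

aaa->; bb->; bba->b; bbb->aa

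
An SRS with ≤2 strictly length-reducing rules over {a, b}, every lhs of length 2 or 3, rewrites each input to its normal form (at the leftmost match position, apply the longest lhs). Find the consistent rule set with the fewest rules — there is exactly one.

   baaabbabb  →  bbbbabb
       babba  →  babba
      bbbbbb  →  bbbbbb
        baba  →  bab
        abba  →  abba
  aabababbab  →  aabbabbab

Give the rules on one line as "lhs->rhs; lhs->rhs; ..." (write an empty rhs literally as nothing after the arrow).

  | baaabbabb => bbbbabb
  | babba
  | bbbbbb
  | baba => bab

aaa->b; aba->ab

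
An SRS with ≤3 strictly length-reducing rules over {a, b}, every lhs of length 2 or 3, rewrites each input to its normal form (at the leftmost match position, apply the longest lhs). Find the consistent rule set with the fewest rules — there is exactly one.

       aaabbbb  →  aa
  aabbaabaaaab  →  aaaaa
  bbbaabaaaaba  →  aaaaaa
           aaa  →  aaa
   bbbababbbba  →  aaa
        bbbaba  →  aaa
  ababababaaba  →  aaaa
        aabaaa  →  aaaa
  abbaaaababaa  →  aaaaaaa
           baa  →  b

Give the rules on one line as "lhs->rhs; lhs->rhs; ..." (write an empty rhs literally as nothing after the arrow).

aab->a; ba->b; bb->a

  | aaabbbb => aabbb => abb => aa
  | aabbaabaaaab => abaabaaaab => ababaaaab => abbaaaab => aaaaaab => aaaaa
  | bbbaabaaaaba => abaabaaaaba => ababaaaaba => abbaaaaba => aaaaaaba => aaaaaa
  | aaa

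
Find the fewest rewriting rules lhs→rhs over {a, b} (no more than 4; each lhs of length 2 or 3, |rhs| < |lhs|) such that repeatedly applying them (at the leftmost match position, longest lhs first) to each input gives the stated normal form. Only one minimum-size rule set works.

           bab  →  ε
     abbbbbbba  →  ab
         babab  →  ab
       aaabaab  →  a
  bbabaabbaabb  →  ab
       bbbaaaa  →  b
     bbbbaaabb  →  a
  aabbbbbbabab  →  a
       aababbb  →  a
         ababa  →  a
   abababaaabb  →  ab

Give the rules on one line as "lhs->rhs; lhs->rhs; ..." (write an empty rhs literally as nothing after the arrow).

  | bab => bb => ε
  | abbbbbbba => abbbbba => abbba => aba => ab
  | babab => bbab => ab
  | aaabaab => aabaab => abaab => abab => abb => a

aa->a; ba->b; bb->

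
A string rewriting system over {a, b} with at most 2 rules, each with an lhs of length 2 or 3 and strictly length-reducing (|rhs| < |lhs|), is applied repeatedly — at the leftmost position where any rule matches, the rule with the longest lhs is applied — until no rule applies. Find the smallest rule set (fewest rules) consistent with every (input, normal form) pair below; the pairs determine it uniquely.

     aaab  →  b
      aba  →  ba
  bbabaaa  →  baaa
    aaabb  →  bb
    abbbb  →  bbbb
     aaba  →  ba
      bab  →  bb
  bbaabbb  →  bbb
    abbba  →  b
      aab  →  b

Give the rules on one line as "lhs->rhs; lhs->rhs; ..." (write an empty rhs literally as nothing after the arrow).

  | aaab => aab => ab => b
  | aba => ba
  | bbabaaa => baaa
  | aaabb => aabb => abb => bb

ab->b; bba->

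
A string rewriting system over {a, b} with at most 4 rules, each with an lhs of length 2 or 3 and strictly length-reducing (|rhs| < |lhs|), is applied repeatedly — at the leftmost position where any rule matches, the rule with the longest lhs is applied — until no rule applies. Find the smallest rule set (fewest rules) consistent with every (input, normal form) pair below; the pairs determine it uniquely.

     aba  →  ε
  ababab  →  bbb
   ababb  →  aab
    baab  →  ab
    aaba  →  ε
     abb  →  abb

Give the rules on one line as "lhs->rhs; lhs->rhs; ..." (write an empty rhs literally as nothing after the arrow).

aaa->bb; aba->ba; ba->; bab->aa

  | aba => ba => ε
  | ababab => babab => aaab => bbb
  | ababb => babb => aab
  | baab => ab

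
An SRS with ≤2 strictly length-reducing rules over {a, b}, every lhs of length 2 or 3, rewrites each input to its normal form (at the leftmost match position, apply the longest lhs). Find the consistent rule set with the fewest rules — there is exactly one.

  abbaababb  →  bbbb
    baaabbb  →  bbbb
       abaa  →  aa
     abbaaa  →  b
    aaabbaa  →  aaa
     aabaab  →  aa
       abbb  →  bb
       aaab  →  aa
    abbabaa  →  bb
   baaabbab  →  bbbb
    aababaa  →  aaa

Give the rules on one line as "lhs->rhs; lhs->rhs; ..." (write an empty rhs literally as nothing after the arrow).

  | abbaababb => baababb => bababb => bbabb => bbbb
  | baaabbb => baabbb => babbb => bbbb
  | abaa => aa
  | abbaaa => baaa => baa => ba => b

ab->; ba->b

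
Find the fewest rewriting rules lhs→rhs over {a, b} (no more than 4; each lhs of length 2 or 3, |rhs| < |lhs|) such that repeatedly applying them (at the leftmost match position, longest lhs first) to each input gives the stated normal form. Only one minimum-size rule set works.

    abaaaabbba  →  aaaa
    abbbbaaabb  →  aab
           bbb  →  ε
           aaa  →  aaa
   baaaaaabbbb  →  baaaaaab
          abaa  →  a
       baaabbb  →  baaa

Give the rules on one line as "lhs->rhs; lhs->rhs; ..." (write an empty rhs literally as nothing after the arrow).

  | abaaaabbba => aaabbba => aaaa
  | abbbbaaabb => abaaabb => aabb => aab
  | bbb => ε
  | aaa

aba->; bb->b; bbb->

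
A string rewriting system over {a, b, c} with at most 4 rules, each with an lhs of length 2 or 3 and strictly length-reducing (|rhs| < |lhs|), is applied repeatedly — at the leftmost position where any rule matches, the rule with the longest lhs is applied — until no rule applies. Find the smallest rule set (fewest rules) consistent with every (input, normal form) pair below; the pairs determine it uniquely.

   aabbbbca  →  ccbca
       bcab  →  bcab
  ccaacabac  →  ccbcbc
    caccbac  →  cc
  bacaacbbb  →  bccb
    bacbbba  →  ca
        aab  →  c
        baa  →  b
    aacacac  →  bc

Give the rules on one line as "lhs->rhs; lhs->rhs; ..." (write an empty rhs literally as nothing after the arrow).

  | aabbbbca => bbbbbca => cbbbca => ccbca
  | bcab
  | ccaacabac => ccbcabac => ccbcaac => ccbcbc
  | caccbac => ccbac => ccac => cc

aa->b; ac->; ba->a; bb->c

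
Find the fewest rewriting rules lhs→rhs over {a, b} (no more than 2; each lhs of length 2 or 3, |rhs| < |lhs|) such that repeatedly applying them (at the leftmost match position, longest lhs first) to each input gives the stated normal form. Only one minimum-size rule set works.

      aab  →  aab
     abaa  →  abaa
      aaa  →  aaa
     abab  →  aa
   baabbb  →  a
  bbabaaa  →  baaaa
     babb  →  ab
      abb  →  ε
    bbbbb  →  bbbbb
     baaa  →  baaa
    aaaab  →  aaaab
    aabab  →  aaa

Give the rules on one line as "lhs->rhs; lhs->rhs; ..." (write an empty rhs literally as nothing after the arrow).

abb->; bab->a

  | aab
  | abaa
  | aaa
  | abab => aa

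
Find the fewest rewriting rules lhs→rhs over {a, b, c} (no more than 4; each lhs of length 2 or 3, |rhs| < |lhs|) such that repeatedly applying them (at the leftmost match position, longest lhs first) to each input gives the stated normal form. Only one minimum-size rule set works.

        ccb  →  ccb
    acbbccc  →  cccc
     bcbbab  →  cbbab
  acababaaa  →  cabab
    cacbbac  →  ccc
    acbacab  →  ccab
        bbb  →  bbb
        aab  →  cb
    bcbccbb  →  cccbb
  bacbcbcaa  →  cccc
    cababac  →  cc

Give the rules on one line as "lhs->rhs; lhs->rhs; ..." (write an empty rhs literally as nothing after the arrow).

aa->c; aaa->; ac->c; bc->c

  | ccb
  | acbbccc => cbbccc => cbccc => cccc
  | bcbbab => cbbab
  | acababaaa => cababaaa => cabab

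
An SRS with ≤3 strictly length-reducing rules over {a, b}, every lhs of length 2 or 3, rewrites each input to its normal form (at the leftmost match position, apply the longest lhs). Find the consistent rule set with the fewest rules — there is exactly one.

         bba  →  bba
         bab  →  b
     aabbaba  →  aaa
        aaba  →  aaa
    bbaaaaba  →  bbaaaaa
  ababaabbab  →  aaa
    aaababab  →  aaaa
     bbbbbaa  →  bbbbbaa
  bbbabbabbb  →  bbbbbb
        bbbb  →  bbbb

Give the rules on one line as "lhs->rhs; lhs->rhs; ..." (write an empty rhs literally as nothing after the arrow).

  | bba
  | bab => b
  | aabbaba => ababa => aaba => aaa
  | aaba => aaa

ab->; aba->aa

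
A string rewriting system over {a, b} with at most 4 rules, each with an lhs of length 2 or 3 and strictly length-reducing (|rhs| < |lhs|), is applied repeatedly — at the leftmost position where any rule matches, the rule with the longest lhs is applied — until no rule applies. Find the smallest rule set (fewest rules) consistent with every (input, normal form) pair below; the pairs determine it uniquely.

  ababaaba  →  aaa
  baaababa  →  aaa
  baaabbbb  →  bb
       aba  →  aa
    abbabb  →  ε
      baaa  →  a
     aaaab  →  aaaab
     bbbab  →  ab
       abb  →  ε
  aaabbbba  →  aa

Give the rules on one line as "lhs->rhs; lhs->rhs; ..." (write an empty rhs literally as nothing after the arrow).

  | ababaaba => aabaaba => aaba => aaa
  | baaababa => ababa => aaba => aaa
  | baaabbbb => abbbb => bb
  | aba => aa

abb->; ba->a; baa->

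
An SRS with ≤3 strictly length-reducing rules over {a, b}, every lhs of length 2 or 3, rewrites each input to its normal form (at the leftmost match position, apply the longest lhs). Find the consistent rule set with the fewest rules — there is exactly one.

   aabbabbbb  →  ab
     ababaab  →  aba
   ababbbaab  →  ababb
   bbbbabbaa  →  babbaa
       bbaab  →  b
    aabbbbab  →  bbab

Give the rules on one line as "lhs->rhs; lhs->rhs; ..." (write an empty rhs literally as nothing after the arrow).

  | aabbabbbb => bbbabbbb => abbbb => ab
  | ababaab => ababbb => aba
  | ababbbaab => abaaab => ababb
  | bbbbabbaa => babbaa

aab->bb; bbb->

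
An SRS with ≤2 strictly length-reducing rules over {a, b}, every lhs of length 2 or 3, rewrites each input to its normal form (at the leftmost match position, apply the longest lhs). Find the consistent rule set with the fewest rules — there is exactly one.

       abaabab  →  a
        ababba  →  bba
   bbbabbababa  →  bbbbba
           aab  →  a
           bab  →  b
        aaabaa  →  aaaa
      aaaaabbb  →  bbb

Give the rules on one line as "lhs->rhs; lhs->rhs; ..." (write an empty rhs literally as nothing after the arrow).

  | abaabab => aabab => aab => a
  | ababba => abba => bba
  | bbbabbababa => bbbbbababa => bbbbbaba => bbbbba
  | aab => a

ab->; abb->bb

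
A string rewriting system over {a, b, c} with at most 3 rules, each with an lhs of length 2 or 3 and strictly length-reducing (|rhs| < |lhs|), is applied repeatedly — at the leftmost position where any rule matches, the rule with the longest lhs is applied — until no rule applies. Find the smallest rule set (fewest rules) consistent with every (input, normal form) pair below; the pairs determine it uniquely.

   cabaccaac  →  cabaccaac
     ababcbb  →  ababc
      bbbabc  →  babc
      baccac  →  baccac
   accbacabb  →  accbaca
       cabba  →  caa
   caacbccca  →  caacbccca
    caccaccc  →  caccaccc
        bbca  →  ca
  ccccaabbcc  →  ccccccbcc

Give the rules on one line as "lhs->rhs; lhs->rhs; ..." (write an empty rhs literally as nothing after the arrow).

  | cabaccaac
  | ababcbb => ababc
  | bbbabc => babc
  | baccac

aab->cc; bb->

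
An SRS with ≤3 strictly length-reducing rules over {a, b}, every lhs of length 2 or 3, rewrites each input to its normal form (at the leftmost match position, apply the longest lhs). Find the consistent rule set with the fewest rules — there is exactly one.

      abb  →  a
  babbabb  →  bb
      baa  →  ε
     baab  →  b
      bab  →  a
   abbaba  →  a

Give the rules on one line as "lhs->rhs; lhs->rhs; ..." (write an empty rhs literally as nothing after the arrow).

  | abb => ab => a
  | babbabb => abbabb => ababb => aabb => bb
  | baa => aa => ε
  | baab => aab => b

aa->; ab->a; ba->a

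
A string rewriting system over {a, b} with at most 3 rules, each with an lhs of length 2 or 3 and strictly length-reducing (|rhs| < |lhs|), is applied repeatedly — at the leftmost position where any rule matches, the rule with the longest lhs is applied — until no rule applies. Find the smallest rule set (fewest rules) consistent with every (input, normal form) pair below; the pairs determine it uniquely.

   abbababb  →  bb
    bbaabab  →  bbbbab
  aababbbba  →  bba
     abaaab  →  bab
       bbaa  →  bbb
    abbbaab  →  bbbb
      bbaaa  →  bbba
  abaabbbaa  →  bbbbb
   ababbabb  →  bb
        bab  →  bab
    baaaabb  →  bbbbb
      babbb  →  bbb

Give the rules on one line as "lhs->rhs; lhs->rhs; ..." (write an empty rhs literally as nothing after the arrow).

abb->b; baa->bb

  | abbababb => bababb => babb => bb
  | bbaabab => bbbbab
  | aababbbba => aabbbba => abbba => bba
  | abaaab => abbab => bab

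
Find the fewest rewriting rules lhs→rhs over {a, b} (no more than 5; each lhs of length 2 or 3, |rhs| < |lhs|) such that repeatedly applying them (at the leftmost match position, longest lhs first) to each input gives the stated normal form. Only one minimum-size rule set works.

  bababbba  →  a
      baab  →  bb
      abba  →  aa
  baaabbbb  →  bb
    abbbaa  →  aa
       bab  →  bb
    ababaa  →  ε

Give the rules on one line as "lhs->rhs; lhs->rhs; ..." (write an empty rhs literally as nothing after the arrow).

aaa->; ab->b; bba->aa; bbb->

  | bababbba => bbabbba => aabbba => abbba => bbba => a
  | baab => bab => bb
  | abba => bba => aa
  | baaabbbb => bbbbb => bb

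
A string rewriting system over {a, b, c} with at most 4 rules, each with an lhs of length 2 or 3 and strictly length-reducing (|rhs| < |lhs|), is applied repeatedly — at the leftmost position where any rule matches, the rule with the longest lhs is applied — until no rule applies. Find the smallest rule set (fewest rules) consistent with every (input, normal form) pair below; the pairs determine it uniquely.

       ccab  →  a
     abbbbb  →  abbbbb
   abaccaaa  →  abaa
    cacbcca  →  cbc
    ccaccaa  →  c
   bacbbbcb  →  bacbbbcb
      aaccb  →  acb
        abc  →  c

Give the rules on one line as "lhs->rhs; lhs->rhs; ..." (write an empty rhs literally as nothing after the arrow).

  | ccab => caa => a
  | abbbbb
  | abaccaaa => abacaa => abaa
  | cacbcca => cbcca => cbc

aac->a; abc->c; ca->; cab->aa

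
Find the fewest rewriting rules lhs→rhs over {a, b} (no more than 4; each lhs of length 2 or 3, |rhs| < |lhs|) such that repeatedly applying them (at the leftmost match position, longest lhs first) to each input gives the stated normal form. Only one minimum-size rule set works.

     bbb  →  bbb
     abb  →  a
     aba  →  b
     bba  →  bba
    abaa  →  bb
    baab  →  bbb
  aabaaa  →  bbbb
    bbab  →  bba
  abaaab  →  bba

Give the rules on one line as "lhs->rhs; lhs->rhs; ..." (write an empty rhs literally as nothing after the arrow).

  | bbb
  | abb => ab => a
  | aba => aa => b
  | bba

aa->b; aaa->bb; ab->a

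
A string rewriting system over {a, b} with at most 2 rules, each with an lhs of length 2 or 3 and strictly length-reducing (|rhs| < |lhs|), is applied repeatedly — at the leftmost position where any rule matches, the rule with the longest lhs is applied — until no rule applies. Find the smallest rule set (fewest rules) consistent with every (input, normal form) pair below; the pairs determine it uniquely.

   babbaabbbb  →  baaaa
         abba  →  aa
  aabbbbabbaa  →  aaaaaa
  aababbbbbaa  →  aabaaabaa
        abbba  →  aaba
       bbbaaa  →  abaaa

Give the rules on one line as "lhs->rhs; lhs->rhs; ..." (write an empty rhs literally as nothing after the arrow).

  | babbaabbbb => baaabbbb => baaaabb => baaaa
  | abba => aa
  | aabbbbabbaa => aaabbabbaa => aaaabbaa => aaaaaa
  | aababbbbbaa => aabaabbbaa => aabaaabaa

bb->; bbb->ab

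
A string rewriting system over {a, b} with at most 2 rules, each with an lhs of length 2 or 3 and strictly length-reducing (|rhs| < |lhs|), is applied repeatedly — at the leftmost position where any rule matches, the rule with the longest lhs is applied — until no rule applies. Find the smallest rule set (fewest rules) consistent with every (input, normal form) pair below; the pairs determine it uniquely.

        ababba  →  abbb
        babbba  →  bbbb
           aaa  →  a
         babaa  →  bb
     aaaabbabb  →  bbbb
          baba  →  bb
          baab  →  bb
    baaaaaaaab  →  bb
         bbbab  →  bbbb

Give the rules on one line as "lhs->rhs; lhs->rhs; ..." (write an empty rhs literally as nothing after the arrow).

  | ababba => abbba => abbb
  | babbba => bbbba => bbbb
  | aaa => a
  | babaa => bbaa => bba => bb

aa->; ba->b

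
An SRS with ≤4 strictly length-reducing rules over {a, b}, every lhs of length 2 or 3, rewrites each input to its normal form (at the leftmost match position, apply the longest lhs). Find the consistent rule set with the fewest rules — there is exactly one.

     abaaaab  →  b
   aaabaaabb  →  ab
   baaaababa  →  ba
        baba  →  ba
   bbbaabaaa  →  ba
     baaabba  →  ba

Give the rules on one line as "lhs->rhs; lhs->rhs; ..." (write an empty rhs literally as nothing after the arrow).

  | abaaaab => aaaab => aab => b
  | aaabaaabb => abaaabb => aaabb => abb => ab
  | baaaababa => baababa => bbaba => baba => ba
  | baba => ba

aa->; aba->a; bb->b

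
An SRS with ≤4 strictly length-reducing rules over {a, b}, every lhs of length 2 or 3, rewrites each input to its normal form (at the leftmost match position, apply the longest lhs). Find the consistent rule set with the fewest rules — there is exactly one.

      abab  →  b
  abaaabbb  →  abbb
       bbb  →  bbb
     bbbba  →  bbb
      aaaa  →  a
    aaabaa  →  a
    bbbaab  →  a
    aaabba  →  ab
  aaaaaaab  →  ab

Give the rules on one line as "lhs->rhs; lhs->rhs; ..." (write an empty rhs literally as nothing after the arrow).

  | abab => b
  | abaaabbb => aabbb => abbb
  | bbb
  | bbbba => bbb

aa->a; aba->; ba->; bab->aa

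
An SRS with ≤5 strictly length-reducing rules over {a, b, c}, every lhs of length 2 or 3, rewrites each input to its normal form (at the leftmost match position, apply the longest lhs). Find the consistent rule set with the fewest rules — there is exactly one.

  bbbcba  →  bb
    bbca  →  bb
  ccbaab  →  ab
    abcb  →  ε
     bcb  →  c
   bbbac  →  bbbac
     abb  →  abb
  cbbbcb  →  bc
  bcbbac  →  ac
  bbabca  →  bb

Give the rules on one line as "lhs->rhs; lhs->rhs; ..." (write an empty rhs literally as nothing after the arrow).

abc->c; bcb->c; ca->; cb->

  | bbbcba => bbca => bb
  | bbca => bb
  | ccbaab => caab => ab
  | abcb => cb => ε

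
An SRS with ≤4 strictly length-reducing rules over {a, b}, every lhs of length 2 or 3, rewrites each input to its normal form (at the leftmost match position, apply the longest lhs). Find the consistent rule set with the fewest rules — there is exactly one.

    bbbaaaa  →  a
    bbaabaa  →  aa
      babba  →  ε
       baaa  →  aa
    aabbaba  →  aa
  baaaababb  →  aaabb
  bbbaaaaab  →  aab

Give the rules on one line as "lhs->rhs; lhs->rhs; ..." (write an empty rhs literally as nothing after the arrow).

  | bbbaaaa => bbaaa => baa => a
  | bbaabaa => babaa => aa
  | babba => ba => ε
  | baaa => aa

aba->a; ba->; bab->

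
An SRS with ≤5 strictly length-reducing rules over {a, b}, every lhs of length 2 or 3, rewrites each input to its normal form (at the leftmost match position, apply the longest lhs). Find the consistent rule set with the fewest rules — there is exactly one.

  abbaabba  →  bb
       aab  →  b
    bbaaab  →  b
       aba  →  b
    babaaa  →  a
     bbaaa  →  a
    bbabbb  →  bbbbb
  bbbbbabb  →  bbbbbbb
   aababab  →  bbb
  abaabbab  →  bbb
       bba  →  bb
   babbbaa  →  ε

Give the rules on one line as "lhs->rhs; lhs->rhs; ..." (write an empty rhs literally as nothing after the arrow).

aa->; ab->b; ba->b; baa->aa

  | abbaabba => bbaabba => baabba => aabba => bba => bb
  | aab => b
  | bbaaab => baaab => aaab => ab => b
  | aba => ba => b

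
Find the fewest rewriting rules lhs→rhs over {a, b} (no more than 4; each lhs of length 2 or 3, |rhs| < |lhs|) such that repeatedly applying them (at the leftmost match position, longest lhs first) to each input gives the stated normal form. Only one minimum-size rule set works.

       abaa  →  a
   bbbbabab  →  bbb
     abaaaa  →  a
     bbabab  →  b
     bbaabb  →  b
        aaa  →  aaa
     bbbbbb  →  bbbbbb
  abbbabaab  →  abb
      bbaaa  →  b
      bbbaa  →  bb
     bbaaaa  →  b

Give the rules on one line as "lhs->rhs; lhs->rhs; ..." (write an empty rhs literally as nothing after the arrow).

ba->; baa->ba; bab->ba

  | abaa => aba => a
  | bbbbabab => bbbbaab => bbbbab => bbbba => bbb
  | abaaaa => abaaa => abaa => aba => a
  | bbabab => bbaab => bbab => bba => b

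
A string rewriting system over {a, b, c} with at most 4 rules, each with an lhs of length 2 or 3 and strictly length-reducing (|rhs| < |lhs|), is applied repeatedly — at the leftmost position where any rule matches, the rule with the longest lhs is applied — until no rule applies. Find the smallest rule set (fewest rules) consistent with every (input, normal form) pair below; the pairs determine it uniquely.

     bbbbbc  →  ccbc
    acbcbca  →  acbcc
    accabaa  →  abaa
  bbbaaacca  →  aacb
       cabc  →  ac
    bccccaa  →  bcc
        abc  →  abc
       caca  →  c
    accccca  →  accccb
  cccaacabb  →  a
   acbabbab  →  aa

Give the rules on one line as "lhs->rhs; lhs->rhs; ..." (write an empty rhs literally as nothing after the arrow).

  | bbbbbc => cbbbc => ccbc
  | acbcbca => acbcbb => acbcc
  | accabaa => acaaa => abaa
  | bbbaaacca => cbaaacca => aacca => aacb

bb->c; ca->b; cab->a; cba->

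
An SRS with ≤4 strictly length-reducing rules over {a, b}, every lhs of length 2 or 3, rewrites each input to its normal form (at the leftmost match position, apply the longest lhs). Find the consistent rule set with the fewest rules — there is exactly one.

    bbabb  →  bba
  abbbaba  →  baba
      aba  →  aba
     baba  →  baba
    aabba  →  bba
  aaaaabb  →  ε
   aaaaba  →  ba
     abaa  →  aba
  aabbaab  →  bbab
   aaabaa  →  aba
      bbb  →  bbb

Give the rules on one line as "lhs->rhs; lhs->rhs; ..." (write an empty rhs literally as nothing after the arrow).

  | bbabb => bbaa => bba
  | abbbaba => aababa => baba
  | aba
  | baba

aa->; abb->aa; baa->ba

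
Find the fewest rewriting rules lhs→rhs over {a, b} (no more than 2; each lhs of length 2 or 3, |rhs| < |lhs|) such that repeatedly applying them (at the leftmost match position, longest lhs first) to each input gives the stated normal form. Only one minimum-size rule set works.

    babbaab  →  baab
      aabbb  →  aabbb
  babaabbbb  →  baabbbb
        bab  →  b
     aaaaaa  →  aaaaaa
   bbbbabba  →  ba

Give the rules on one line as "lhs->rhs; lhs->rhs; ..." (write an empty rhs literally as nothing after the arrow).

bab->b; bba->ba

  | babbaab => bbaab => baab
  | aabbb
  | babaabbbb => baabbbb
  | bab => b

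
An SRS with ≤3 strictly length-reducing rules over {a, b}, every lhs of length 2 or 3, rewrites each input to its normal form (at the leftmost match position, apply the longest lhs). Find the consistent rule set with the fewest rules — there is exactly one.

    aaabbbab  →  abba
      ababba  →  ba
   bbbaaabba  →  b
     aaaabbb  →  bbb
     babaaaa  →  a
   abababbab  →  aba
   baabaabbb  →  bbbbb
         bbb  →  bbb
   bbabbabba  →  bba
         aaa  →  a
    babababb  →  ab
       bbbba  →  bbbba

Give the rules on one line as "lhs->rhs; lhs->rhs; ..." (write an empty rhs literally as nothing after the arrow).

aa->; bab->a

  | aaabbbab => abbbab => abba
  | ababba => aaba => ba
  | bbbaaabba => bbbabba => bbaba => baa => b
  | aaaabbb => aabbb => bbb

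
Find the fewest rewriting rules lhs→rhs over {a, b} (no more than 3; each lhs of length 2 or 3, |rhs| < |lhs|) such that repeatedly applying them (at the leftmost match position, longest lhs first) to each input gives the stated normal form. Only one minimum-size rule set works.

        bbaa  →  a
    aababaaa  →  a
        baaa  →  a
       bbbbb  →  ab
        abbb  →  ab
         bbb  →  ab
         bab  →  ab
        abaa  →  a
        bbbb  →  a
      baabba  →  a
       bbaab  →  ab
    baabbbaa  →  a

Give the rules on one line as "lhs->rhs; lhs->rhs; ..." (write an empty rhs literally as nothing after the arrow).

aa->a; ba->a; bb->a

  | bbaa => aaa => aa => a
  | aababaaa => ababaaa => aabaaa => abaaa => aaaa => aaa => aa => a
  | baaa => aaa => aa => a
  | bbbbb => abbb => aab => ab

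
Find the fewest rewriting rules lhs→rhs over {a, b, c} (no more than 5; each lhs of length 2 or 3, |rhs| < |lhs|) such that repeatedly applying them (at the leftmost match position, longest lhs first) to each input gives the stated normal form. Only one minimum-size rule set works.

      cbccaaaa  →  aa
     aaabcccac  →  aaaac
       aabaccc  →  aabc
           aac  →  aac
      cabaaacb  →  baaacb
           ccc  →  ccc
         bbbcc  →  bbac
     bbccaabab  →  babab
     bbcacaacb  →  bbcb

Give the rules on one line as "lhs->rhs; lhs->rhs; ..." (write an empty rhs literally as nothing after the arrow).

acc->; bcc->ac; ca->; caa->

  | cbccaaaa => cacaaaa => caaaa => aa
  | aaabcccac => aaaaccac => aaaac
  | aabaccc => aabc
  | aac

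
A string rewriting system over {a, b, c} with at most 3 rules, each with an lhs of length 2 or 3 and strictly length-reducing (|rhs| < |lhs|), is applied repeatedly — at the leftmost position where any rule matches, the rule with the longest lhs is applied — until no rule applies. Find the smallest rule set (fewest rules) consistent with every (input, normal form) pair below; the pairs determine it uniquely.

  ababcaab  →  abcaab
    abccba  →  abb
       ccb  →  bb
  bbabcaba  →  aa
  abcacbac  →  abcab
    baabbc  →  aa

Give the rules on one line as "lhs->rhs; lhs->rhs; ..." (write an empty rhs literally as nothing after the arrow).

  | ababcaab => abcaab
  | abccba => abbba => abb
  | ccb => bb
  | bbabcaba => bbcaba => aaba => aa

ba->; bbc->a; cc->b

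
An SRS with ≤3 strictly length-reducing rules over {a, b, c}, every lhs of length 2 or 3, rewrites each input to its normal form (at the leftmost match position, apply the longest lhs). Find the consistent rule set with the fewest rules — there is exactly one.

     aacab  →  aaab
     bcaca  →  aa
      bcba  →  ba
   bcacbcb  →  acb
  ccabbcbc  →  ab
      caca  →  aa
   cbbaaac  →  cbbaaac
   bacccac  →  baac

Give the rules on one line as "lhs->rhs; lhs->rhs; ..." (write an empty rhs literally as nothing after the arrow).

  | aacab => aaab
  | bcaca => aca => aa
  | bcba => ba
  | bcacbcb => acbcb => acb

bc->; ca->a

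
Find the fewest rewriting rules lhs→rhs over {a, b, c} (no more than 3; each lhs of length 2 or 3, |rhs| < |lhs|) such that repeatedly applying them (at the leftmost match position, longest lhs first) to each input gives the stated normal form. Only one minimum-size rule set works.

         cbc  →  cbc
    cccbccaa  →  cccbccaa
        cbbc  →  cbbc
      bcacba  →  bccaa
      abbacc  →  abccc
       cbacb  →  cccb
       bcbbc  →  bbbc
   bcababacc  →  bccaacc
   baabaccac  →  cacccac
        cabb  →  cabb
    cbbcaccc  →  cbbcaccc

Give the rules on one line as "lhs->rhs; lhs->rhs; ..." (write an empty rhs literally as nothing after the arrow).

  | cbc
  | cccbccaa
  | cbbc
  | bcacba => bccaa

acb->ca; ba->c; bcb->bb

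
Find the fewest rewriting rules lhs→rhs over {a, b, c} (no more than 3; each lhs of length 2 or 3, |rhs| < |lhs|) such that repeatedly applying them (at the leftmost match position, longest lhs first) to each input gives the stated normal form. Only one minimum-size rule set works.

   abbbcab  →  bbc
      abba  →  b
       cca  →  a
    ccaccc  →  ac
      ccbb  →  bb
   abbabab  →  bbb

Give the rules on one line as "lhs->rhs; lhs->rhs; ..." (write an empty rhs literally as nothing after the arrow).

ab->; ba->b; cc->

  | abbbcab => bbcab => bbc
  | abba => ba => b
  | cca => a
  | ccaccc => accc => ac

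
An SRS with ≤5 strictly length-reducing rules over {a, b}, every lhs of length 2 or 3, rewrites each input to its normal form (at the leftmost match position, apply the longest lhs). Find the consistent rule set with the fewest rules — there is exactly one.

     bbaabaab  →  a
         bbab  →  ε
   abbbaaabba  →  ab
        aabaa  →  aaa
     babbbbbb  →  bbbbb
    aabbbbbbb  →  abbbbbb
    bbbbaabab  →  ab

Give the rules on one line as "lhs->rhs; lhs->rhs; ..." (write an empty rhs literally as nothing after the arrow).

  | bbaabaab => baabaab => babaab => aab => a
  | bbab => bab => ε
  | abbbaaabba => abbaaabba => abaaabba => abaabba => ababba => aba => ab
  | aabaa => aaa

aab->a; ba->b; bab->; bba->ba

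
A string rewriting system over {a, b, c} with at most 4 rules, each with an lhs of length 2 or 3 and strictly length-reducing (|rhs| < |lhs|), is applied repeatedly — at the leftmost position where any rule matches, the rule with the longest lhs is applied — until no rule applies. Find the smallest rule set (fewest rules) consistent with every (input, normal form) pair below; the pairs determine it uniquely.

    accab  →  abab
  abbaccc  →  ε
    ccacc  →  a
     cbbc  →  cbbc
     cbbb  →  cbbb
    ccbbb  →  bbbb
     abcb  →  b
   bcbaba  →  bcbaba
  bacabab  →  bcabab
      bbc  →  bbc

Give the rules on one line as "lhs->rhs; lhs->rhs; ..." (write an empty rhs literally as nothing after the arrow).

  | accab => abab
  | abbaccc => abbccc => abac => abc => ε
  | ccacc => bacc => bcc => a
  | cbbc

abc->; bac->bc; bcc->a; cc->b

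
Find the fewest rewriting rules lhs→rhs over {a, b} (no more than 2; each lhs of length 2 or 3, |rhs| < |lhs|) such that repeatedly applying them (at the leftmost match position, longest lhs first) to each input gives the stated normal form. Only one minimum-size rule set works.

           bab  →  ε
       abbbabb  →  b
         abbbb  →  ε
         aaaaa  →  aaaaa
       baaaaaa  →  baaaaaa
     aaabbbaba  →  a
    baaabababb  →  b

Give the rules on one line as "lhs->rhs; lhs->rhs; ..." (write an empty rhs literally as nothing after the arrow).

  | bab => bb => ε
  | abbbabb => bbbabb => babb => bbb => b
  | abbbb => bbbb => bb => ε
  | aaaaa

ab->b; bb->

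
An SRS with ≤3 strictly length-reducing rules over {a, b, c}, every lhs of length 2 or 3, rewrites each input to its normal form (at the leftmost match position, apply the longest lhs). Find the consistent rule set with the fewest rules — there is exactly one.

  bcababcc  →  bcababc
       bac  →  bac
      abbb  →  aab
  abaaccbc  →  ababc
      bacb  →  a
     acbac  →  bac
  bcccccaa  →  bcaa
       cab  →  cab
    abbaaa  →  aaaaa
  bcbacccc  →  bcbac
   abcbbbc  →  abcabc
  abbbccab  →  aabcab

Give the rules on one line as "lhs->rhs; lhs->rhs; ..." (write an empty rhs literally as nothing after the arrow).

acb->b; bb->a; cc->c

  | bcababcc => bcababc
  | bac
  | abbb => aab
  | abaaccbc => abaacbc => ababc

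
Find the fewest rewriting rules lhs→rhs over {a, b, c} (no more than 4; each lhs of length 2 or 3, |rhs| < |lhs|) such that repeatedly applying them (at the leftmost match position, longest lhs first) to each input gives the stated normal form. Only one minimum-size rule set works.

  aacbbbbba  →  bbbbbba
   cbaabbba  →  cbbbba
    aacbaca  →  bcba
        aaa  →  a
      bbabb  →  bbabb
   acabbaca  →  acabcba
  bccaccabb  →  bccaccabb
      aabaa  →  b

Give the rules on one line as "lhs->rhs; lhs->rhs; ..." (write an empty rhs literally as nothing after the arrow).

aa->; aac->b; bac->cb

  | aacbbbbba => bbbbbba
  | cbaabbba => cbbbba
  | aacbaca => bbaca => bcba
  | aaa => a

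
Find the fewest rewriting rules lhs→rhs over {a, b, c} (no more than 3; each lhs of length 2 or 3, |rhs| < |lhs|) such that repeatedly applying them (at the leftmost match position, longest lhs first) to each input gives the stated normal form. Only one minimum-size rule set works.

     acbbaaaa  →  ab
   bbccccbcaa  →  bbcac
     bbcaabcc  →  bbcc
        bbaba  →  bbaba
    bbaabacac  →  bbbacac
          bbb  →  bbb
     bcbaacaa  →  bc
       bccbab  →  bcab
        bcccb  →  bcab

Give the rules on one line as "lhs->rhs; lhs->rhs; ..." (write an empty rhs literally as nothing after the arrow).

aa->; cb->; ccc->ca

  | acbbaaaa => abaaaa => abaa => ab
  | bbccccbcaa => bbcacbcaa => bbcacaa => bbcac
  | bbcaabcc => bbcbcc => bbcc
  | bbaba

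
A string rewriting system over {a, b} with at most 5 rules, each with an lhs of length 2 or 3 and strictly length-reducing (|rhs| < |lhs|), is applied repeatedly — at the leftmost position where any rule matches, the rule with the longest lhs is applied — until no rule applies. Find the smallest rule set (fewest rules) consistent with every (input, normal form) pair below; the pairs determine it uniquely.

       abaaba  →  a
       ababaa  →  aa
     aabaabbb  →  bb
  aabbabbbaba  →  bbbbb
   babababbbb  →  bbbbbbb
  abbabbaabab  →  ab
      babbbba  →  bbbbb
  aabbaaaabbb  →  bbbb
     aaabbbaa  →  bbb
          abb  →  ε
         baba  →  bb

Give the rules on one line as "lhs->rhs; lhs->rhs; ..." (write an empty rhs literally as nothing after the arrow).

  | abaaba => ababa => abba => a
  | ababaa => abbaa => aa
  | aabaabbb => aabbb => bb
  | aabbabbbaba => babbbaba => bbbbaba => bbbbba => bbbbb

aaa->; aab->; abb->; ba->b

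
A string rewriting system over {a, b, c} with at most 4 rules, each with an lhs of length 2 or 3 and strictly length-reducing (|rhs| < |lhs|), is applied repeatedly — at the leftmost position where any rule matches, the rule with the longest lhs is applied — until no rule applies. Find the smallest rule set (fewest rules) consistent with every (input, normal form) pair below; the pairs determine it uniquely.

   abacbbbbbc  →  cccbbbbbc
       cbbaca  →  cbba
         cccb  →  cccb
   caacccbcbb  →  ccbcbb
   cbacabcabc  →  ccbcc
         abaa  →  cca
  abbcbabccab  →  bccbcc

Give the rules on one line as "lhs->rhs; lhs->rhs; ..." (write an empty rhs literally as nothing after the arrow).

  | abacbbbbbc => cccbbbbbc
  | cbbaca => cbba
  | cccb
  | caacccbcbb => caccbcbb => ccbcbb

ab->; aba->cc; ac->; bab->cb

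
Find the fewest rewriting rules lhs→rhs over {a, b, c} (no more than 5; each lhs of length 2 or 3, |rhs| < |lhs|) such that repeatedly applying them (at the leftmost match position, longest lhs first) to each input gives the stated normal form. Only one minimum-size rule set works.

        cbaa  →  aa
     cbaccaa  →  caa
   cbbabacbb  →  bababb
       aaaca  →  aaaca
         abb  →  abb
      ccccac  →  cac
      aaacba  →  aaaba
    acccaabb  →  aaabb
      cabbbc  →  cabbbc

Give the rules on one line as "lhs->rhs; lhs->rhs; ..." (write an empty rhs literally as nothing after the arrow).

  | cbaa => aa
  | cbaccaa => accaa => caa
  | cbbabacbb => babacbb => bababb
  | aaaca

acb->ab; acc->c; cb->; cc->a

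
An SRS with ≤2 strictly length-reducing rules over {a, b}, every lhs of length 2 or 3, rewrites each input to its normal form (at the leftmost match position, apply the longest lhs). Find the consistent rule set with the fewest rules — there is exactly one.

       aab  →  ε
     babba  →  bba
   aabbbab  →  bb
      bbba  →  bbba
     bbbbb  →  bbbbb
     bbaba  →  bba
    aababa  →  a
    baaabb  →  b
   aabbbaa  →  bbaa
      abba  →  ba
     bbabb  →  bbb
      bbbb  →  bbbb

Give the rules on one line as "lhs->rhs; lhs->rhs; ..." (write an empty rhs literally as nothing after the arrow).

  | aab => ε
  | babba => bba
  | aabbbab => bbab => bb
  | bbba

aab->; ab->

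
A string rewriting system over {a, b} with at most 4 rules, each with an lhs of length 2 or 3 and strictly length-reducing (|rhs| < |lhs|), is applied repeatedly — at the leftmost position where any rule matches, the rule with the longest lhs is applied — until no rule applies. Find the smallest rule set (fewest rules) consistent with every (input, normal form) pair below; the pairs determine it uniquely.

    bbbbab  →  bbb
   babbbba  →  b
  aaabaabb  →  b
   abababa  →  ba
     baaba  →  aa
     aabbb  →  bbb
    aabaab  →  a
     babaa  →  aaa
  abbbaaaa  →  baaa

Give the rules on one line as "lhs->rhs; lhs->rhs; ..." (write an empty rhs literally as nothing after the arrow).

  | bbbbab => bbb
  | babbbba => abbba => bbba => b
  | aaabaabb => aabaabb => abaabb => baabb => babb => ab => b
  | abababa => bababa => aaba => aba => ba

ab->b; bab->a; bba->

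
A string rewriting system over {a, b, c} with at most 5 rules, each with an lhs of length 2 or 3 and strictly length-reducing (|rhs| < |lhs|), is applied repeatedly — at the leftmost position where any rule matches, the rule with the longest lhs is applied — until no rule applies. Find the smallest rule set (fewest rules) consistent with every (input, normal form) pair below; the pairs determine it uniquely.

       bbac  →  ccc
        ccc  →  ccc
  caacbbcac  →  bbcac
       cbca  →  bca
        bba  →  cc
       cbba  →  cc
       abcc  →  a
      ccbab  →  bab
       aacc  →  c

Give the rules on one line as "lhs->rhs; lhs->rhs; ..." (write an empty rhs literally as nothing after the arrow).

  | bbac => ccc
  | ccc
  | caacbbcac => cbbcac => bbcac
  | cbca => bca

aac->; bba->cc; bcc->; cb->b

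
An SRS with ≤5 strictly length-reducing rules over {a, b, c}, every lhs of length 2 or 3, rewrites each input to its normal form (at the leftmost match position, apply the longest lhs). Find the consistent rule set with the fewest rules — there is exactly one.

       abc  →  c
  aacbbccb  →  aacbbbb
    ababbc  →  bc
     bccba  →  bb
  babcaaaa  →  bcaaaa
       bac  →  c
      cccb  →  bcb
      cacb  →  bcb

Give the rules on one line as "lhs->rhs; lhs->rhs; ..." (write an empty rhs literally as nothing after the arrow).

ab->; ba->; cac->bc; cc->b

  | abc => c
  | aacbbccb => aacbbbb
  | ababbc => abbc => bc
  | bccba => bbba => bb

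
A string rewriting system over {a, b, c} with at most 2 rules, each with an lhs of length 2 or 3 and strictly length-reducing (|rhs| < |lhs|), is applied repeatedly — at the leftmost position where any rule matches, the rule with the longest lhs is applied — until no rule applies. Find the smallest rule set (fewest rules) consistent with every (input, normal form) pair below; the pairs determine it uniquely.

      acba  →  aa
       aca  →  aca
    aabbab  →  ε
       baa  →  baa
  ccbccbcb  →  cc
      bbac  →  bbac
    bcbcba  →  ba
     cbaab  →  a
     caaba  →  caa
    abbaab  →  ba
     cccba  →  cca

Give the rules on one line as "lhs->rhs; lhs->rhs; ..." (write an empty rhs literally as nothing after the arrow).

ab->; cb->

  | acba => aa
  | aca
  | aabbab => abab => ab => ε
  | baa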